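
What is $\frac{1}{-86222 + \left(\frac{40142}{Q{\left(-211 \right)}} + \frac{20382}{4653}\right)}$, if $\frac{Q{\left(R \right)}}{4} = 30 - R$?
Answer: $- \frac{747582}{64423610375} \approx -1.1604 \cdot 10^{-5}$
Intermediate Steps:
$Q{\left(R \right)} = 120 - 4 R$ ($Q{\left(R \right)} = 4 \left(30 - R\right) = 120 - 4 R$)
$\frac{1}{-86222 + \left(\frac{40142}{Q{\left(-211 \right)}} + \frac{20382}{4653}\right)} = \frac{1}{-86222 + \left(\frac{40142}{120 - -844} + \frac{20382}{4653}\right)} = \frac{1}{-86222 + \left(\frac{40142}{120 + 844} + 20382 \cdot \frac{1}{4653}\right)} = \frac{1}{-86222 + \left(\frac{40142}{964} + \frac{6794}{1551}\right)} = \frac{1}{-86222 + \left(40142 \cdot \frac{1}{964} + \frac{6794}{1551}\right)} = \frac{1}{-86222 + \left(\frac{20071}{482} + \frac{6794}{1551}\right)} = \frac{1}{-86222 + \frac{34404829}{747582}} = \frac{1}{- \frac{64423610375}{747582}} = - \frac{747582}{64423610375}$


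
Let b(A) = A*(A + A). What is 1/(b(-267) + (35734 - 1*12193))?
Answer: 1/166119 ≈ 6.0198e-6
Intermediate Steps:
b(A) = 2*A² (b(A) = A*(2*A) = 2*A²)
1/(b(-267) + (35734 - 1*12193)) = 1/(2*(-267)² + (35734 - 1*12193)) = 1/(2*71289 + (35734 - 12193)) = 1/(142578 + 23541) = 1/166119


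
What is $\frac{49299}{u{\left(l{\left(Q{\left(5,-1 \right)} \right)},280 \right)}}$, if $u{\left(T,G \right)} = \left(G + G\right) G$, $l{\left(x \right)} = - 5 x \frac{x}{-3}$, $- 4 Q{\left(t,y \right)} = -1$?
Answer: $\frac{49299}{156800} \approx 0.31441$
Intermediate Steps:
$Q{\left(t,y \right)} = \frac{1}{4}$ ($Q{\left(t,y \right)} = \left(- \frac{1}{4}\right) \left(-1\right) = \frac{1}{4}$)
$l{\left(x \right)} = \frac{5 x^{2}}{3}$ ($l{\left(x \right)} = - 5 x x \left(- \frac{1}{3}\right) = - 5 x \left(- \frac{x}{3}\right) = \frac{5 x^{2}}{3}$)
$u{\left(T,G \right)} = 2 G^{2}$ ($u{\left(T,G \right)} = 2 G G = 2 G^{2}$)
$\frac{49299}{u{\left(l{\left(Q{\left(5,-1 \right)} \right)},280 \right)}} = \frac{49299}{2 \cdot 280^{2}} = \frac{49299}{2 \cdot 78400} = \frac{49299}{156800}$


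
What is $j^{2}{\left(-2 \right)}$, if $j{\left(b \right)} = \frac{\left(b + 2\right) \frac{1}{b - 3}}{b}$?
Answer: $0$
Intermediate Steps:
$j{\left(b \right)} = \frac{2 + b}{b \left(-3 + b\right)}$ ($j{\left(b \right)} = \frac{\left(2 + b\right) \frac{1}{-3 + b}}{b} = \frac{\frac{1}{-3 + b} \left(2 + b\right)}{b} = \frac{2 + b}{b \left(-3 + b\right)}$)
$j^{2}{\left(-2 \right)} = \left(\frac{2 - 2}{\left(-2\right) \left(-3 - 2\right)}\right)^{2} = \left(\left(- \frac{1}{2}\right) \frac{1}{-5} \cdot 0\right)^{2} = \left(\left(- \frac{1}{2}\right) \left(- \frac{1}{5}\right) 0\right)^{2} = 0^{2} = 0$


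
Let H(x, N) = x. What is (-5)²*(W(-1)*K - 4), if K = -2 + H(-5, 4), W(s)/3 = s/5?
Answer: 5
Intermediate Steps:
W(s) = 3*s/5 (W(s) = 3*(s/5) = 3*s/5)
K = -7 (K = -2 - 5 = -7)
(-5)²*(W(-1)*K - 4) = (-5)²*(((⅗)*(-1))*(-7) - 4) = 25*(-⅗*(-7) - 4) = 25*(21/5 - 4) = 25*(⅕) = 5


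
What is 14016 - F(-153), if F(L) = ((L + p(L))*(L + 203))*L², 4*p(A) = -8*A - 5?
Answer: -355203543/2 ≈ -1.7760e+8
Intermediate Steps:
p(A) = -5/4 - 2*A (p(A) = (-8*A - 5)/4 = (-5 - 8*A)/4 = -5/4 - 2*A)
F(L) = L²*(203 + L)*(-5/4 - L) (F(L) = ((L + (-5/4 - 2*L))*(L + 203))*L² = ((-5/4 - L)*(203 + L))*L² = ((203 + L)*(-5/4 - L))*L² = L²*(203 + L)*(-5/4 - L))
14016 - F(-153) = 14016 - (-153)²*(-1015 - 817*(-153) - 4*(-153)²)/4 = 14016 - 23409*(-1015 + 125001 - 4*23409)/4 = 14016 - 23409*(-1015 + 125001 - 93636)/4 = 14016 - 23409*30350/4 = 14016 - 1*355231575/2 = 14016 - 355231575/2 = -355203543/2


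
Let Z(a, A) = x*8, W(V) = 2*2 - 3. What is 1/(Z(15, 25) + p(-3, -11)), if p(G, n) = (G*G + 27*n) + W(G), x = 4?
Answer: -1/255 ≈ -0.0039216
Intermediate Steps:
W(V) = 1 (W(V) = 4 - 3 = 1)
p(G, n) = 1 + G² + 27*n (p(G, n) = (G*G + 27*n) + 1 = (G² + 27*n) + 1 = 1 + G² + 27*n)
Z(a, A) = 32 (Z(a, A) = 4*8 = 32)
1/(Z(15, 25) + p(-3, -11)) = 1/(32 + (1 + (-3)² + 27*(-11))) = 1/(32 + (1 + 9 - 297)) = 1/(32 - 287) = 1/(-255) = -1/255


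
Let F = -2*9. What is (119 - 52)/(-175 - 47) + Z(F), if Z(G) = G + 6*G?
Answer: -28039/222 ≈ -126.30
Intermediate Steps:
F = -18
Z(G) = 7*G
(119 - 52)/(-175 - 47) + Z(F) = (119 - 52)/(-175 - 47) + 7*(-18) = 67/(-222) - 126 = 67*(-1/222) - 126 = -67/222 - 126 = -28039/222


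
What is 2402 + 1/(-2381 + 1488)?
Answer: 2144985/893 ≈ 2402.0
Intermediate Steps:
2402 + 1/(-2381 + 1488) = 2402 + 1/(-893) = 2402 - 1/893 = 2144985/893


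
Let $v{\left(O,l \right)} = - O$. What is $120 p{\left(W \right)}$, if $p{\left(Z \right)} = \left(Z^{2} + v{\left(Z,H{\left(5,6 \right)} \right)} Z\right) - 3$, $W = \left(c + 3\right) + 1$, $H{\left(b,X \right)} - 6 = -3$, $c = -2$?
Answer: $-360$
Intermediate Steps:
$H{\left(b,X \right)} = 3$ ($H{\left(b,X \right)} = 6 - 3 = 3$)
$W = 2$ ($W = \left(-2 + 3\right) + 1 = 1 + 1 = 2$)
$p{\left(Z \right)} = -3$ ($p{\left(Z \right)} = \left(Z^{2} + - Z Z\right) - 3 = \left(Z^{2} - Z^{2}\right) - 3 = 0 - 3 = -3$)
$120 p{\left(W \right)} = 120 \left(-3\right) = -360$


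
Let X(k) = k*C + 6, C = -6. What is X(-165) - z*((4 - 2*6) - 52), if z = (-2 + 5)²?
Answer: 1536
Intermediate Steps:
z = 9 (z = 3² = 9)
X(k) = 6 - 6*k (X(k) = k*(-6) + 6 = -6*k + 6 = 6 - 6*k)
X(-165) - z*((4 - 2*6) - 52) = (6 - 6*(-165)) - 9*((4 - 2*6) - 52) = (6 + 990) - 9*((4 - 12) - 52) = 996 - 9*(-8 - 52) = 996 - 9*(-60) = 996 - 1*(-540) = 996 + 540 = 1536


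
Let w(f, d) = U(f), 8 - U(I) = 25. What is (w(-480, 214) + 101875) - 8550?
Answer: 93308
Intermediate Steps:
U(I) = -17 (U(I) = 8 - 1*25 = 8 - 25 = -17)
w(f, d) = -17
(w(-480, 214) + 101875) - 8550 = (-17 + 101875) - 8550 = 101858 - 8550 = 93308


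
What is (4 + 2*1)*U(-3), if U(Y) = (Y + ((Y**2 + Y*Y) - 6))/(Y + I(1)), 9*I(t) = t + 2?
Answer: -81/4 ≈ -20.250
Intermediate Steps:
I(t) = 2/9 + t/9 (I(t) = (t + 2)/9 = (2 + t)/9 = 2/9 + t/9)
U(Y) = (-6 + Y + 2*Y**2)/(1/3 + Y) (U(Y) = (Y + ((Y**2 + Y*Y) - 6))/(Y + (2/9 + (1/9)*1)) = (Y + ((Y**2 + Y**2) - 6))/(Y + (2/9 + 1/9)) = (Y + (2*Y**2 - 6))/(Y + 1/3) = (Y + (-6 + 2*Y**2))/(1/3 + Y) = (-6 + Y + 2*Y**2)/(1/3 + Y))
(4 + 2*1)*U(-3) = (4 + 2*1)*(3*(-6 - 3 + 2*(-3)**2)/(1 + 3*(-3))) = (4 + 2)*(3*(-6 - 3 + 2*9)/(1 - 9)) = 6*(3*(-6 - 3 + 18)/(-8)) = 6*(3*(-1/8)*9) = 6*(-27/8) = -81/4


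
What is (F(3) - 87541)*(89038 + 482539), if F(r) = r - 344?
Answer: -50231329914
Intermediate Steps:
F(r) = -344 + r
(F(3) - 87541)*(89038 + 482539) = ((-344 + 3) - 87541)*(89038 + 482539) = (-341 - 87541)*571577 = -87882*571577 = -50231329914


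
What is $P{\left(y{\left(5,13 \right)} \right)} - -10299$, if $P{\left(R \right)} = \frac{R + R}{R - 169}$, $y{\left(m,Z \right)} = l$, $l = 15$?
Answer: $\frac{793008}{77} \approx 10299.0$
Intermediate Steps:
$y{\left(m,Z \right)} = 15$
$P{\left(R \right)} = \frac{2 R}{-169 + R}$
$P{\left(y{\left(5,13 \right)} \right)} - -10299 = 2 \cdot 15 \frac{1}{-169 + 15} - -10299 = 2 \cdot 15 \frac{1}{-154} + 10299 = 2 \cdot 15 \left(- \frac{1}{154}\right) + 10299 = - \frac{15}{77} + 10299 = \frac{793008}{77}$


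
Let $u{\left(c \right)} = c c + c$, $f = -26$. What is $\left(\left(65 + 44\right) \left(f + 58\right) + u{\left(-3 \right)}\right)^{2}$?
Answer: $12208036$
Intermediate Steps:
$u{\left(c \right)} = c + c^{2}$ ($u{\left(c \right)} = c^{2} + c = c + c^{2}$)
$\left(\left(65 + 44\right) \left(f + 58\right) + u{\left(-3 \right)}\right)^{2} = \left(\left(65 + 44\right) \left(-26 + 58\right) - 3 \left(1 - 3\right)\right)^{2} = \left(109 \cdot 32 - -6\right)^{2} = \left(3488 + 6\right)^{2} = 3494^{2} = 12208036$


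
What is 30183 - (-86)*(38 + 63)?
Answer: 38869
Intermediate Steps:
30183 - (-86)*(38 + 63) = 30183 - (-86)*101 = 30183 - 1*(-8686) = 30183 + 8686 = 38869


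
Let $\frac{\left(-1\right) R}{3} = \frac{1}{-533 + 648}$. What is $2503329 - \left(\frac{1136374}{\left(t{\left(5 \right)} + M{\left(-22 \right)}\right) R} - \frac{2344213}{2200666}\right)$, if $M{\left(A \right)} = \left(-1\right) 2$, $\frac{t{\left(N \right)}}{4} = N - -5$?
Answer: $\frac{457807450037969}{125437962} \approx 3.6497 \cdot 10^{6}$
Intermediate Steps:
$t{\left(N \right)} = 20 + 4 N$ ($t{\left(N \right)} = 4 \left(N - -5\right) = 4 \left(N + 5\right) = 4 \left(5 + N\right) = 20 + 4 N$)
$M{\left(A \right)} = -2$
$R = - \frac{3}{115}$ ($R = - \frac{3}{-533 + 648} = - \frac{3}{115} \approx -0.026087$)
$2503329 - \left(\frac{1136374}{\left(t{\left(5 \right)} + M{\left(-22 \right)}\right) R} - \frac{2344213}{2200666}\right) = 2503329 - \left(\frac{1136374}{\left(\left(20 + 4 \cdot 5\right) - 2\right) \left(- \frac{3}{115}\right)} - \frac{2344213}{2200666}\right) = 2503329 - \left(\frac{1136374}{\left(\left(20 + 20\right) - 2\right) \left(- \frac{3}{115}\right)} - \frac{2344213}{2200666}\right) = 2503329 - \left(\frac{1136374}{\left(40 - 2\right) \left(- \frac{3}{115}\right)} - \frac{2344213}{2200666}\right) = 2503329 - \left(\frac{1136374}{38 \left(- \frac{3}{115}\right)} - \frac{2344213}{2200666}\right) = 2503329 - \left(\frac{1136374}{- \frac{114}{115}} - \frac{2344213}{2200666}\right) = 2503329 - \left(1136374 \left(- \frac{115}{114}\right) - \frac{2344213}{2200666}\right) = 2503329 - \left(- \frac{65341505}{57} - \frac{2344213}{2200666}\right) = 2503329 - - \frac{143794962062471}{125437962} = 2503329 + \frac{143794962062471}{125437962} = \frac{457807450037969}{125437962}$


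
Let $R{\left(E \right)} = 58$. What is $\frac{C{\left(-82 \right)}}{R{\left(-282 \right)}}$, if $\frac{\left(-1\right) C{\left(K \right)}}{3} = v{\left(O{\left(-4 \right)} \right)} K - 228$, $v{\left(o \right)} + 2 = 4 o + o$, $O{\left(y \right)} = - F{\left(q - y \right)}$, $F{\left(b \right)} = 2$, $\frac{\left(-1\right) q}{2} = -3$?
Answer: $- \frac{1134}{29} \approx -39.103$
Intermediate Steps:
$q = 6$ ($q = \left(-2\right) \left(-3\right) = 6$)
$O{\left(y \right)} = -2$ ($O{\left(y \right)} = \left(-1\right) 2 = -2$)
$v{\left(o \right)} = -2 + 5 o$ ($v{\left(o \right)} = -2 + \left(4 o + o\right) = -2 + 5 o$)
$C{\left(K \right)} = 684 + 36 K$ ($C{\left(K \right)} = - 3 \left(\left(-2 + 5 \left(-2\right)\right) K - 228\right) = - 3 \left(\left(-2 - 10\right) K - 228\right) = - 3 \left(- 12 K - 228\right) = - 3 \left(-228 - 12 K\right) = 684 + 36 K$)
$\frac{C{\left(-82 \right)}}{R{\left(-282 \right)}} = \frac{684 + 36 \left(-82\right)}{58} = \left(684 - 2952\right) \frac{1}{58} = \left(-2268\right) \frac{1}{58} = - \frac{1134}{29}$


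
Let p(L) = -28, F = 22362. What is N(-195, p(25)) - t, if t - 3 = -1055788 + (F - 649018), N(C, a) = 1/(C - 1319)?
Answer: 2547215673/1514 ≈ 1.6824e+6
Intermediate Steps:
N(C, a) = 1/(-1319 + C)
t = -1682441 (t = 3 + (-1055788 + (22362 - 649018)) = 3 + (-1055788 - 626656) = 3 - 1682444 = -1682441)
N(-195, p(25)) - t = 1/(-1319 - 195) - 1*(-1682441) = 1/(-1514) + 1682441 = -1/1514 + 1682441 = 2547215673/1514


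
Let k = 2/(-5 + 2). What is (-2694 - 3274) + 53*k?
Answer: -18010/3 ≈ -6003.3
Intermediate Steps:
k = -⅔ (k = 2/(-3) = 2*(-⅓) = -⅔ ≈ -0.66667)
(-2694 - 3274) + 53*k = (-2694 - 3274) + 53*(-⅔) = -5968 - 106/3 = -18010/3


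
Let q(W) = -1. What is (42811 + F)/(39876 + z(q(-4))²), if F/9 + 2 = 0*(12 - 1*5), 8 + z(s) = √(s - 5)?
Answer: 854447831/797362946 + 171172*I*√6/398681473 ≈ 1.0716 + 0.0010517*I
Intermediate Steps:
z(s) = -8 + √(-5 + s) (z(s) = -8 + √(s - 5) = -8 + √(-5 + s))
F = -18 (F = -18 + 9*(0*(12 - 1*5)) = -18 + 9*(0*(12 - 5)) = -18 + 9*(0*7) = -18 + 9*0 = -18 + 0 = -18)
(42811 + F)/(39876 + z(q(-4))²) = (42811 - 18)/(39876 + (-8 + √(-5 - 1))²) = 42793/(39876 + (-8 + √(-6))²) = 42793/(39876 + (-8 + I*√6)²)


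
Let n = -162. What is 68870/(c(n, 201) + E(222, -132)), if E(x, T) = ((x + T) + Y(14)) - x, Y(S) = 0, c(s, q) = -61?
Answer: -68870/193 ≈ -356.84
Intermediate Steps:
E(x, T) = T (E(x, T) = ((x + T) + 0) - x = ((T + x) + 0) - x = (T + x) - x = T)
68870/(c(n, 201) + E(222, -132)) = 68870/(-61 - 132) = 68870/(-193) = 68870*(-1/193) = -68870/193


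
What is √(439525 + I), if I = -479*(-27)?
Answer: 29*√538 ≈ 672.65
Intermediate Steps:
I = 12933
√(439525 + I) = √(439525 + 12933) = √452458 = 29*√538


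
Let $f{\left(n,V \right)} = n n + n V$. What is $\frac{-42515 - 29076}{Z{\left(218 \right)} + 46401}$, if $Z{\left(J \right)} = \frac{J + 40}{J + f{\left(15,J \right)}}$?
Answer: $- \frac{265817383}{172287171} \approx -1.5429$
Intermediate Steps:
$f{\left(n,V \right)} = n^{2} + V n$
$Z{\left(J \right)} = \frac{40 + J}{225 + 16 J}$ ($Z{\left(J \right)} = \frac{J + 40}{J + 15 \left(J + 15\right)} = \frac{40 + J}{J + 15 \left(15 + J\right)} = \frac{40 + J}{J + \left(225 + 15 J\right)} = \frac{40 + J}{225 + 16 J}$)
$\frac{-42515 - 29076}{Z{\left(218 \right)} + 46401} = \frac{-42515 - 29076}{\frac{40 + 218}{225 + 16 \cdot 218} + 46401} = - \frac{71591}{\frac{1}{225 + 3488} \cdot 258 + 46401} = - \frac{71591}{\frac{1}{3713} \cdot 258 + 46401} = - \frac{71591}{\frac{258}{3713} + 46401} = - \frac{71591}{\frac{172287171}{3713}} = \left(-71591\right) \frac{3713}{172287171} = - \frac{265817383}{172287171}$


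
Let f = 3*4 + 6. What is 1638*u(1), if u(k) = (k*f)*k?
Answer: 29484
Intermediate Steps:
f = 18 (f = 12 + 6 = 18)
u(k) = 18*k² (u(k) = (k*18)*k = (18*k)*k = 18*k²)
1638*u(1) = 1638*(18*1²) = 1638*(18*1) = 1638*18 = 29484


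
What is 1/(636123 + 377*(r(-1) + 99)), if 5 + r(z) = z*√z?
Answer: 671561/450994318850 + 377*I/450994318850 ≈ 1.4891e-6 + 8.3593e-10*I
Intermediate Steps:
r(z) = -5 + z^(3/2) (r(z) = -5 + z*√z = -5 + z^(3/2))
1/(636123 + 377*(r(-1) + 99)) = 1/(636123 + 377*((-5 + (-1)^(3/2)) + 99)) = 1/(636123 + 377*((-5 - I) + 99)) = 1/(636123 + 377*(94 - I)) = 1/(636123 + (35438 - 377*I)) = 1/(671561 - 377*I) = (671561 + 377*I)/450994318850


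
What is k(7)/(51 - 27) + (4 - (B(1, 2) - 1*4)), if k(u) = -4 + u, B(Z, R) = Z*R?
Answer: 49/8 ≈ 6.1250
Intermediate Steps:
B(Z, R) = R*Z
k(7)/(51 - 27) + (4 - (B(1, 2) - 1*4)) = (-4 + 7)/(51 - 27) + (4 - (2*1 - 1*4)) = 3/24 + (4 - (2 - 4)) = (1/24)*3 + (4 - 1*(-2)) = ⅛ + (4 + 2) = ⅛ + 6 = 49/8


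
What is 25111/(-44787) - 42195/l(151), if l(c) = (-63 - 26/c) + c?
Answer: -285690929297/593965194 ≈ -480.99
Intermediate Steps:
l(c) = -63 + c - 26/c
25111/(-44787) - 42195/l(151) = 25111/(-44787) - 42195/(-63 + 151 - 26/151) = 25111*(-1/44787) - 42195/(-63 + 151 - 26*1/151) = -25111/44787 - 42195/(-63 + 151 - 26/151) = -25111/44787 - 42195/13262/151 = -25111/44787 - 42195*151/13262 = -25111/44787 - 6371445/13262 = -285690929297/593965194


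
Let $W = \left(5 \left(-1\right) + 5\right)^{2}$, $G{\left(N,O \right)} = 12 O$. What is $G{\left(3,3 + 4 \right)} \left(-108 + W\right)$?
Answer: $-9072$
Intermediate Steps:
$W = 0$ ($W = \left(-5 + 5\right)^{2} = 0^{2} = 0$)
$G{\left(3,3 + 4 \right)} \left(-108 + W\right) = 12 \left(3 + 4\right) \left(-108 + 0\right) = 12 \cdot 7 \left(-108\right) = 84 \left(-108\right) = -9072$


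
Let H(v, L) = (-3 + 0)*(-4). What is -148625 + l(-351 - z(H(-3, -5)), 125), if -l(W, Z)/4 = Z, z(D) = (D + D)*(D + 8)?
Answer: -149125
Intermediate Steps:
H(v, L) = 12 (H(v, L) = -3*(-4) = 12)
z(D) = 2*D*(8 + D) (z(D) = (2*D)*(8 + D) = 2*D*(8 + D))
l(W, Z) = -4*Z
-148625 + l(-351 - z(H(-3, -5)), 125) = -148625 - 4*125 = -148625 - 500 = -149125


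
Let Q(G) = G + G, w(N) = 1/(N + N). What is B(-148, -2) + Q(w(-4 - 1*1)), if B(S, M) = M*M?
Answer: 19/5 ≈ 3.8000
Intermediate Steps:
B(S, M) = M**2
w(N) = 1/(2*N)
Q(G) = 2*G
B(-148, -2) + Q(w(-4 - 1*1)) = (-2)**2 + 2*(1/(2*(-4 - 1*1))) = 4 + 2*(1/(2*(-4 - 1))) = 4 + 2*((1/2)/(-5)) = 4 + 2*((1/2)*(-1/5)) = 4 + 2*(-1/10) = 4 - 1/5 = 19/5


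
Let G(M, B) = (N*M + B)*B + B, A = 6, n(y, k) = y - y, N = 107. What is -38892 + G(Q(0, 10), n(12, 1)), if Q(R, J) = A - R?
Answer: -38892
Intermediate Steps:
n(y, k) = 0
Q(R, J) = 6 - R
G(M, B) = B + B*(B + 107*M) (G(M, B) = (107*M + B)*B + B = (B + 107*M)*B + B = B*(B + 107*M) + B = B + B*(B + 107*M))
-38892 + G(Q(0, 10), n(12, 1)) = -38892 + 0*(1 + 0 + 107*(6 - 1*0)) = -38892 + 0*(1 + 0 + 107*(6 + 0)) = -38892 + 0*(1 + 0 + 107*6) = -38892 + 0*(1 + 0 + 642) = -38892 + 0*643 = -38892 + 0 = -38892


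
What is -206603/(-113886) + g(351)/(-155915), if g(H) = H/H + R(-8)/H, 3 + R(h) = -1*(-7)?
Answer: 83752218059/46166992794 ≈ 1.8141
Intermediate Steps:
R(h) = 4 (R(h) = -3 - 1*(-7) = -3 + 7 = 4)
g(H) = 1 + 4/H (g(H) = H/H + 4/H = 1 + 4/H)
-206603/(-113886) + g(351)/(-155915) = -206603/(-113886) + ((4 + 351)/351)/(-155915) = -206603*(-1/113886) + ((1/351)*355)*(-1/155915) = 206603/113886 + (355/351)*(-1/155915) = 206603/113886 - 71/10945233 = 83752218059/46166992794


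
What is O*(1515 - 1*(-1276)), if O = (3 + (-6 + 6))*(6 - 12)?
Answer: -50238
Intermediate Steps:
O = -18 (O = (3 + 0)*(-6) = 3*(-6) = -18)
O*(1515 - 1*(-1276)) = -18*(1515 - 1*(-1276)) = -18*(1515 + 1276) = -18*2791 = -50238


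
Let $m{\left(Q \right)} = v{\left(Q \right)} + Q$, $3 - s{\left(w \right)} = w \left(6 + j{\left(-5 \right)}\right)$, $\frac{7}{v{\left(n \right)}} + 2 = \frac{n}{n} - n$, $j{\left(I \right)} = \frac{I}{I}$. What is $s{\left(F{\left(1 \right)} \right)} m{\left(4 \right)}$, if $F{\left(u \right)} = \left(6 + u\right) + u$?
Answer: $- \frac{689}{5} \approx -137.8$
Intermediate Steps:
$j{\left(I \right)} = 1$
$F{\left(u \right)} = 6 + 2 u$
$v{\left(n \right)} = \frac{7}{-1 - n}$ ($v{\left(n \right)} = \frac{7}{-2 - \left(n - \frac{n}{n}\right)} = \frac{7}{-2 - \left(-1 + n\right)} = \frac{7}{-1 - n}$)
$s{\left(w \right)} = 3 - 7 w$ ($s{\left(w \right)} = 3 - w \left(6 + 1\right) = 3 - w 7 = 3 - 7 w$)
$m{\left(Q \right)} = Q - \frac{7}{1 + Q}$ ($m{\left(Q \right)} = - \frac{7}{1 + Q} + Q = Q - \frac{7}{1 + Q}$)
$s{\left(F{\left(1 \right)} \right)} m{\left(4 \right)} = \left(3 - 7 \left(6 + 2 \cdot 1\right)\right) \frac{-7 + 4 \left(1 + 4\right)}{1 + 4} = \left(3 - 7 \left(6 + 2\right)\right) \frac{-7 + 4 \cdot 5}{5} = \left(3 - 56\right) \frac{-7 + 20}{5} = \left(3 - 56\right) \frac{1}{5} \cdot 13 = \left(-53\right) \frac{13}{5} = - \frac{689}{5}$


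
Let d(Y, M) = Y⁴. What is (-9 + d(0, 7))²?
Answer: 81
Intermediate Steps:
(-9 + d(0, 7))² = (-9 + 0⁴)² = (-9 + 0)² = (-9)² = 81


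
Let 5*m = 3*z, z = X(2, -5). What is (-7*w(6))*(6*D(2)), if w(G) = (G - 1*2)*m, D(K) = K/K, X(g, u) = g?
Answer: -1008/5 ≈ -201.60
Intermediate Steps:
z = 2
m = 6/5 (m = (3*2)/5 = (⅕)*6 = 6/5 ≈ 1.2000)
D(K) = 1
w(G) = -12/5 + 6*G/5 (w(G) = (G - 1*2)*(6/5) = (G - 2)*(6/5) = (-2 + G)*(6/5) = -12/5 + 6*G/5)
(-7*w(6))*(6*D(2)) = (-7*(-12/5 + (6/5)*6))*(6*1) = -7*(-12/5 + 36/5)*6 = -7*24/5*6 = -168/5*6 = -1008/5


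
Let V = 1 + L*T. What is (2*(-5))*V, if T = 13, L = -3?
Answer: 380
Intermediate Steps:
V = -38 (V = 1 - 3*13 = 1 - 39 = -38)
(2*(-5))*V = (2*(-5))*(-38) = -10*(-38) = 380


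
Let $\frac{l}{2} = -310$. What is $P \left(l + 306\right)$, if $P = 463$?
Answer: $-145382$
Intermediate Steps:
$l = -620$ ($l = 2 \left(-310\right) = -620$)
$P \left(l + 306\right) = 463 \left(-620 + 306\right) = 463 \left(-314\right) = -145382$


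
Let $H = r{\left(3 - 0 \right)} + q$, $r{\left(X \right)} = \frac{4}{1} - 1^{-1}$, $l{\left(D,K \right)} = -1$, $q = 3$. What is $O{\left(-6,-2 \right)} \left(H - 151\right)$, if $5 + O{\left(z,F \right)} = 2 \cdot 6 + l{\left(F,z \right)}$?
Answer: $-870$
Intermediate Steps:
$r{\left(X \right)} = 3$ ($r{\left(X \right)} = 4 \cdot 1 - 1 = 4 - 1 = 3$)
$O{\left(z,F \right)} = 6$ ($O{\left(z,F \right)} = -5 + \left(2 \cdot 6 - 1\right) = -5 + \left(12 - 1\right) = -5 + 11 = 6$)
$H = 6$ ($H = 3 + 3 = 6$)
$O{\left(-6,-2 \right)} \left(H - 151\right) = 6 \left(6 - 151\right) = 6 \left(-145\right) = -870$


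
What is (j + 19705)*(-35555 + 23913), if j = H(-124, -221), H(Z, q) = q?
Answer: -226832728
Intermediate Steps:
j = -221
(j + 19705)*(-35555 + 23913) = (-221 + 19705)*(-35555 + 23913) = 19484*(-11642) = -226832728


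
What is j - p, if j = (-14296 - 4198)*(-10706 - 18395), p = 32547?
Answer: 538161347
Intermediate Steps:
j = 538193894 (j = -18494*(-29101) = 538193894)
j - p = 538193894 - 1*32547 = 538193894 - 32547 = 538161347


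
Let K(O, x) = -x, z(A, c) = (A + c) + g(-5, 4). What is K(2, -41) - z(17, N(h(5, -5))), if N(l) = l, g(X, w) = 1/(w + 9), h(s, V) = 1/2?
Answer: 609/26 ≈ 23.423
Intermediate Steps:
h(s, V) = ½
g(X, w) = 1/(9 + w)
z(A, c) = 1/13 + A + c (z(A, c) = (A + c) + 1/(9 + 4) = (A + c) + 1/13 = 1/13 + A + c)
K(2, -41) - z(17, N(h(5, -5))) = -1*(-41) - (1/13 + 17 + ½) = 41 - 1*457/26 = 41 - 457/26 = 609/26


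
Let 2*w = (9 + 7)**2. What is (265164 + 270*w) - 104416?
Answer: 195308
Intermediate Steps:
w = 128 (w = (9 + 7)**2/2 = (1/2)*16**2 = (1/2)*256 = 128)
(265164 + 270*w) - 104416 = (265164 + 270*128) - 104416 = (265164 + 34560) - 104416 = 299724 - 104416 = 195308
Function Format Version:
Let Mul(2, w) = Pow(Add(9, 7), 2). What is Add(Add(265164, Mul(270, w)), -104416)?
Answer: 195308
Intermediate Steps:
w = 128 (w = Mul(Rational(1, 2), Pow(Add(9, 7), 2)) = Mul(Rational(1, 2), Pow(16, 2)) = Mul(Rational(1, 2), 256) = 128)
Add(Add(265164, Mul(270, w)), -104416) = Add(Add(265164, Mul(270, 128)), -104416) = Add(Add(265164, 34560), -104416) = Add(299724, -104416) = 195308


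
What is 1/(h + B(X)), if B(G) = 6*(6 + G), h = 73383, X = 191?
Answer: 1/74565 ≈ 1.3411e-5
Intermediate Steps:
B(G) = 36 + 6*G
1/(h + B(X)) = 1/(73383 + (36 + 6*191)) = 1/(73383 + (36 + 1146)) = 1/(73383 + 1182) = 1/74565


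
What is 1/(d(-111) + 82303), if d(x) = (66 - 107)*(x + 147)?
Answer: 1/80827 ≈ 1.2372e-5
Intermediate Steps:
d(x) = -6027 - 41*x (d(x) = -41*(147 + x) = -6027 - 41*x)
1/(d(-111) + 82303) = 1/((-6027 - 41*(-111)) + 82303) = 1/((-6027 + 4551) + 82303) = 1/(-1476 + 82303) = 1/80827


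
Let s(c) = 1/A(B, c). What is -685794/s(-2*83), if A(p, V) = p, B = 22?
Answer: -15087468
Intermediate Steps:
s(c) = 1/22
-685794/s(-2*83) = -685794/1/22 = -685794*22 = -15087468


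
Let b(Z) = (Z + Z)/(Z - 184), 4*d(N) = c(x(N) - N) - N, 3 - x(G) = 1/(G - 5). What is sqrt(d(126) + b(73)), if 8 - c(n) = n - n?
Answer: I*sqrt(1518702)/222 ≈ 5.5512*I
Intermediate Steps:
x(G) = 3 - 1/(-5 + G) (x(G) = 3 - 1/(G - 5) = 3 - 1/(-5 + G))
c(n) = 8 (c(n) = 8 - (n - n) = 8 - 1*0 = 8 + 0 = 8)
d(N) = 2 - N/4 (d(N) = (8 - N)/4 = 2 - N/4)
b(Z) = 2*Z/(-184 + Z) (b(Z) = (2*Z)/(-184 + Z) = 2*Z/(-184 + Z))
sqrt(d(126) + b(73)) = sqrt((2 - 1/4*126) + 2*73/(-184 + 73)) = sqrt((2 - 63/2) + 2*73/(-111)) = sqrt(-59/2 + 2*73*(-1/111)) = sqrt(-59/2 - 146/111) = sqrt(-6841/222) = I*sqrt(1518702)/222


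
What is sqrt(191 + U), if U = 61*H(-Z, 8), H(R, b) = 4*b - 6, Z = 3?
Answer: sqrt(1777) ≈ 42.154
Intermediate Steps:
H(R, b) = -6 + 4*b
U = 1586 (U = 61*(-6 + 4*8) = 61*(-6 + 32) = 61*26 = 1586)
sqrt(191 + U) = sqrt(191 + 1586) = sqrt(1777)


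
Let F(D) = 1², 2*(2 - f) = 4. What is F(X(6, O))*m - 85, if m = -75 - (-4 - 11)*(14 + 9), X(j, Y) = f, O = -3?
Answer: 185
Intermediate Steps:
f = 0 (f = 2 - ½*4 = 2 - 2 = 0)
X(j, Y) = 0
F(D) = 1
m = 270 (m = -75 - (-15)*23 = -75 - 1*(-345) = -75 + 345 = 270)
F(X(6, O))*m - 85 = 1*270 - 85 = 270 - 85 = 185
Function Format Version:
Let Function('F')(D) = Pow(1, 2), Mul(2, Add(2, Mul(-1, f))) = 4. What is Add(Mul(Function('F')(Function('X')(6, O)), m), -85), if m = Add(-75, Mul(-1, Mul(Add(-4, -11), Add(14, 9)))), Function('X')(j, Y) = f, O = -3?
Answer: 185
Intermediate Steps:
f = 0 (f = Add(2, Mul(Rational(-1, 2), 4)) = Add(2, -2) = 0)
Function('X')(j, Y) = 0
Function('F')(D) = 1
m = 270 (m = Add(-75, Mul(-1, Mul(-15, 23))) = Add(-75, Mul(-1, -345)) = Add(-75, 345) = 270)
Add(Mul(Function('F')(Function('X')(6, O)), m), -85) = Add(Mul(1, 270), -85) = Add(270, -85) = 185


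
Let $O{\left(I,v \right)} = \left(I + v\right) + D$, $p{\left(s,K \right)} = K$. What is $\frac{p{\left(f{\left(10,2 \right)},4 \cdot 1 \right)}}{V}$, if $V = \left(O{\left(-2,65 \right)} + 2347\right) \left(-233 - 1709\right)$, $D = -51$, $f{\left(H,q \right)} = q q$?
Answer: $- \frac{2}{2290589} \approx -8.7314 \cdot 10^{-7}$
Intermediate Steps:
$f{\left(H,q \right)} = q^{2}$
$O{\left(I,v \right)} = -51 + I + v$ ($O{\left(I,v \right)} = \left(I + v\right) - 51 = -51 + I + v$)
$V = -4581178$ ($V = \left(\left(-51 - 2 + 65\right) + 2347\right) \left(-233 - 1709\right) = \left(12 + 2347\right) \left(-1942\right) = 2359 \left(-1942\right) = -4581178$)
$\frac{p{\left(f{\left(10,2 \right)},4 \cdot 1 \right)}}{V} = \frac{4 \cdot 1}{-4581178} = 4 \left(- \frac{1}{4581178}\right) = - \frac{2}{2290589}$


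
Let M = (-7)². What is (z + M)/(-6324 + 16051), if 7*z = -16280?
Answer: -15937/68089 ≈ -0.23406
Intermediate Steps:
z = -16280/7 (z = (⅐)*(-16280) = -16280/7 ≈ -2325.7)
M = 49
(z + M)/(-6324 + 16051) = (-16280/7 + 49)/(-6324 + 16051) = -15937/7/9727 = -15937/7*1/9727 = -15937/68089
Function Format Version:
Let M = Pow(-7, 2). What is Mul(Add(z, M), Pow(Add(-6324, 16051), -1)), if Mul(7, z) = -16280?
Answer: Rational(-15937, 68089) ≈ -0.23406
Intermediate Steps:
z = Rational(-16280, 7) (z = Mul(Rational(1, 7), -16280) = Rational(-16280, 7) ≈ -2325.7)
M = 49
Mul(Add(z, M), Pow(Add(-6324, 16051), -1)) = Mul(Add(Rational(-16280, 7), 49), Pow(Add(-6324, 16051), -1)) = Mul(Rational(-15937, 7), Pow(9727, -1)) = Mul(Rational(-15937, 7), Rational(1, 9727)) = Rational(-15937, 68089)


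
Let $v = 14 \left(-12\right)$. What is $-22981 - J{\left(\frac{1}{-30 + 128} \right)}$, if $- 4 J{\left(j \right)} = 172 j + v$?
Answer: $- \frac{2256211}{98} \approx -23023.0$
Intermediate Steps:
$v = -168$
$J{\left(j \right)} = 42 - 43 j$ ($J{\left(j \right)} = - \frac{172 j - 168}{4} = - \frac{-168 + 172 j}{4} = 42 - 43 j$)
$-22981 - J{\left(\frac{1}{-30 + 128} \right)} = -22981 - \left(42 - \frac{43}{-30 + 128}\right) = -22981 - \left(42 - \frac{43}{98}\right) = -22981 - \frac{4073}{98} = - \frac{2256211}{98}$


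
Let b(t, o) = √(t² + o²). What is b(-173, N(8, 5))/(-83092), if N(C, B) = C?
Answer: -√29993/83092 ≈ -0.0020843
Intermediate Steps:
b(t, o) = √(o² + t²)
b(-173, N(8, 5))/(-83092) = √(8² + (-173)²)/(-83092) = √(64 + 29929)*(-1/83092) = √29993*(-1/83092) = -√29993/83092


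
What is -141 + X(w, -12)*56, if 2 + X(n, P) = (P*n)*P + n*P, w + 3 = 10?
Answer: 51491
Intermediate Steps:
w = 7 (w = -3 + 10 = 7)
X(n, P) = -2 + P*n + n*P² (X(n, P) = -2 + ((P*n)*P + n*P) = -2 + (n*P² + P*n) = -2 + (P*n + n*P²) = -2 + P*n + n*P²)
-141 + X(w, -12)*56 = -141 + (-2 - 12*7 + 7*(-12)²)*56 = -141 + (-2 - 84 + 7*144)*56 = -141 + (-2 - 84 + 1008)*56 = -141 + 922*56 = -141 + 51632 = 51491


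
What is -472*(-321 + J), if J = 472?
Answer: -71272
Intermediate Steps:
-472*(-321 + J) = -472*(-321 + 472) = -472*151 = -71272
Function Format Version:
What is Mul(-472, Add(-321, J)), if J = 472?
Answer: -71272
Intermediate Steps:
Mul(-472, Add(-321, J)) = Mul(-472, Add(-321, 472)) = Mul(-472, 151) = -71272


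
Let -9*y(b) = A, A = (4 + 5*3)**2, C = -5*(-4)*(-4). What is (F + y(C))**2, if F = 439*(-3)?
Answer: 149181796/81 ≈ 1.8418e+6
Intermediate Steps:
C = -80 (C = 20*(-4) = -80)
F = -1317
A = 361 (A = (4 + 15)**2 = 19**2 = 361)
y(b) = -361/9 (y(b) = -1/9*361 = -361/9)
(F + y(C))**2 = (-1317 - 361/9)**2 = (-12214/9)**2 = 149181796/81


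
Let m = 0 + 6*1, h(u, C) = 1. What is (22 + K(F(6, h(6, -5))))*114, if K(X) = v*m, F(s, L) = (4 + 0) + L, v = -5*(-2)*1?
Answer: 9348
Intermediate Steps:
m = 6 (m = 0 + 6 = 6)
v = 10 (v = 10*1 = 10)
F(s, L) = 4 + L
K(X) = 60 (K(X) = 10*6 = 60)
(22 + K(F(6, h(6, -5))))*114 = (22 + 60)*114 = 82*114 = 9348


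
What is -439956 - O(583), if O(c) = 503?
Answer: -440459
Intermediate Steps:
-439956 - O(583) = -439956 - 1*503 = -439956 - 503 = -440459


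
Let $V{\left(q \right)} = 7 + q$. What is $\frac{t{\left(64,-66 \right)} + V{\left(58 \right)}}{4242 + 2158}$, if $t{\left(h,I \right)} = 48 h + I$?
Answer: $\frac{3071}{6400} \approx 0.47984$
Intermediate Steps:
$t{\left(h,I \right)} = I + 48 h$
$\frac{t{\left(64,-66 \right)} + V{\left(58 \right)}}{4242 + 2158} = \frac{\left(-66 + 48 \cdot 64\right) + \left(7 + 58\right)}{4242 + 2158} = \frac{\left(-66 + 3072\right) + 65}{6400} = \left(3006 + 65\right) \frac{1}{6400} = 3071 \cdot \frac{1}{6400} = \frac{3071}{6400}$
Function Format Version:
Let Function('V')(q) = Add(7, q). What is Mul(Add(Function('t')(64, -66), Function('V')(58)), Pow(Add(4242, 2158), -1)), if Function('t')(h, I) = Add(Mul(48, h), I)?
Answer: Rational(3071, 6400) ≈ 0.47984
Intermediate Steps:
Function('t')(h, I) = Add(I, Mul(48, h))
Mul(Add(Function('t')(64, -66), Function('V')(58)), Pow(Add(4242, 2158), -1)) = Mul(Add(Add(-66, Mul(48, 64)), Add(7, 58)), Pow(Add(4242, 2158), -1)) = Mul(Add(Add(-66, 3072), 65), Pow(6400, -1)) = Mul(Add(3006, 65), Rational(1, 6400)) = Mul(3071, Rational(1, 6400)) = Rational(3071, 6400)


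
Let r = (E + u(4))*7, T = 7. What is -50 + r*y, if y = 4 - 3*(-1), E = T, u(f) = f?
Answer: 489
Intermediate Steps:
E = 7
r = 77 (r = (7 + 4)*7 = 11*7 = 77)
y = 7 (y = 4 + 3 = 7)
-50 + r*y = -50 + 77*7 = -50 + 539 = 489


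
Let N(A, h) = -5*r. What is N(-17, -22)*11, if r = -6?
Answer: 330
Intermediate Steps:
N(A, h) = 30 (N(A, h) = -5*(-6) = 30)
N(-17, -22)*11 = 30*11 = 330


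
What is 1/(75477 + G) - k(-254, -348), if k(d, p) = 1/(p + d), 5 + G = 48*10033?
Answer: 278829/167673856 ≈ 0.0016629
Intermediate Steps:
G = 481579 (G = -5 + 48*10033 = -5 + 481584 = 481579)
k(d, p) = 1/(d + p)
1/(75477 + G) - k(-254, -348) = 1/(75477 + 481579) - 1/(-254 - 348) = 1/557056 - 1/(-602) = 1/557056 - 1*(-1/602) = 1/557056 + 1/602 = 278829/167673856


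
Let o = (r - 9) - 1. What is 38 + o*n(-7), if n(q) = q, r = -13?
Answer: 199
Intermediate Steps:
o = -23 (o = (-13 - 9) - 1 = -22 - 1 = -23)
38 + o*n(-7) = 38 - 23*(-7) = 38 + 161 = 199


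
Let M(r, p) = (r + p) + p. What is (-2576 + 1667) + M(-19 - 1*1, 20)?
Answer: -889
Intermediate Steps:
M(r, p) = r + 2*p (M(r, p) = (p + r) + p = r + 2*p)
(-2576 + 1667) + M(-19 - 1*1, 20) = (-2576 + 1667) + ((-19 - 1*1) + 2*20) = -909 + ((-19 - 1) + 40) = -909 + (-20 + 40) = -909 + 20 = -889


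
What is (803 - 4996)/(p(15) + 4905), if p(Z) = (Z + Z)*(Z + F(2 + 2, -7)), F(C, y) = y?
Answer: -599/735 ≈ -0.81497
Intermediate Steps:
p(Z) = 2*Z*(-7 + Z) (p(Z) = (Z + Z)*(Z - 7) = (2*Z)*(-7 + Z) = 2*Z*(-7 + Z))
(803 - 4996)/(p(15) + 4905) = (803 - 4996)/(2*15*(-7 + 15) + 4905) = -4193/(2*15*8 + 4905) = -4193/(240 + 4905) = -4193/5145 = -4193*1/5145 = -599/735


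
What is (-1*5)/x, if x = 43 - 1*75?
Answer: 5/32 ≈ 0.15625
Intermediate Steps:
x = -32 (x = 43 - 75 = -32)
(-1*5)/x = -1*5/(-32) = -5*(-1/32) = 5/32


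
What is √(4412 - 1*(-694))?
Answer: √5106 ≈ 71.456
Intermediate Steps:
√(4412 - 1*(-694)) = √(4412 + 694) = √5106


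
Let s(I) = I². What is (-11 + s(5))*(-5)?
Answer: -70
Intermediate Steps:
(-11 + s(5))*(-5) = (-11 + 5²)*(-5) = (-11 + 25)*(-5) = 14*(-5) = -70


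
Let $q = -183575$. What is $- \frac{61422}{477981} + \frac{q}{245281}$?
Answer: $- \frac{34270337219}{39079885887} \approx -0.87693$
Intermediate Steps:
$- \frac{61422}{477981} + \frac{q}{245281} = - \frac{61422}{477981} - \frac{183575}{245281} = \left(-61422\right) \frac{1}{477981} - \frac{183575}{245281} = - \frac{20474}{159327} - \frac{183575}{245281} = - \frac{34270337219}{39079885887}$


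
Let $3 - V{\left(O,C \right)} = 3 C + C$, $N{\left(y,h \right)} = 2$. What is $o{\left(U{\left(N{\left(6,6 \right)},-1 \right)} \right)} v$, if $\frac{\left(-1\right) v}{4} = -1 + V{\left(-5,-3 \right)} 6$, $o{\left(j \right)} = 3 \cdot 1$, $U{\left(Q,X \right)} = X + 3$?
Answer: $-1068$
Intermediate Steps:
$V{\left(O,C \right)} = 3 - 4 C$ ($V{\left(O,C \right)} = 3 - \left(3 C + C\right) = 3 - 4 C$)
$U{\left(Q,X \right)} = 3 + X$
$o{\left(j \right)} = 3$
$v = -356$ ($v = - 4 \left(-1 + \left(3 - -12\right) 6\right) = - 4 \left(-1 + \left(3 + 12\right) 6\right) = - 4 \left(-1 + 15 \cdot 6\right) = - 4 \left(-1 + 90\right) = \left(-4\right) 89 = -356$)
$o{\left(U{\left(N{\left(6,6 \right)},-1 \right)} \right)} v = 3 \left(-356\right) = -1068$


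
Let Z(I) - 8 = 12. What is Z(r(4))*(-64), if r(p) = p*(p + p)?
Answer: -1280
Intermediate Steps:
r(p) = 2*p² (r(p) = p*(2*p) = 2*p²)
Z(I) = 20 (Z(I) = 8 + 12 = 20)
Z(r(4))*(-64) = 20*(-64) = -1280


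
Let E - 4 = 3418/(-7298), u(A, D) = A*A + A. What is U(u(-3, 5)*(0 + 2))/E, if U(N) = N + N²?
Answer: 569244/12887 ≈ 44.172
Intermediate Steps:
u(A, D) = A + A² (u(A, D) = A² + A = A + A²)
E = 12887/3649 (E = 4 + 3418/(-7298) = 4 + 3418*(-1/7298) = 4 - 1709/3649 = 12887/3649 ≈ 3.5317)
U(u(-3, 5)*(0 + 2))/E = (((-3*(1 - 3))*(0 + 2))*(1 + (-3*(1 - 3))*(0 + 2)))/(12887/3649) = ((-3*(-2)*2)*(1 - 3*(-2)*2))*(3649/12887) = ((6*2)*(1 + 6*2))*(3649/12887) = (12*(1 + 12))*(3649/12887) = (12*13)*(3649/12887) = 156*(3649/12887) = 569244/12887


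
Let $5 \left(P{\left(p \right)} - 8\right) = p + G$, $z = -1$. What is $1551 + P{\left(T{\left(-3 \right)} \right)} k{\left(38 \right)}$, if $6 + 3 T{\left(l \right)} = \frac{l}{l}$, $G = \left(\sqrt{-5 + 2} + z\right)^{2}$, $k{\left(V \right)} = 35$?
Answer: $\frac{5416}{3} - 14 i \sqrt{3} \approx 1805.3 - 24.249 i$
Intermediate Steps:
$G = \left(-1 + i \sqrt{3}\right)^{2}$ ($G = \left(\sqrt{-5 + 2} - 1\right)^{2} = \left(\sqrt{-3} - 1\right)^{2} = \left(i \sqrt{3} - 1\right)^{2} = \left(-1 + i \sqrt{3}\right)^{2} \approx -2.0 - 3.4641 i$)
$T{\left(l \right)} = - \frac{5}{3}$ ($T{\left(l \right)} = -2 + \frac{l \frac{1}{l}}{3} = -2 + \frac{1}{3} \cdot 1 = -2 + \frac{1}{3} = - \frac{5}{3}$)
$P{\left(p \right)} = 8 + \frac{p}{5} + \frac{\left(1 - i \sqrt{3}\right)^{2}}{5}$ ($P{\left(p \right)} = 8 + \frac{p + \left(1 - i \sqrt{3}\right)^{2}}{5} = 8 + \left(\frac{p}{5} + \frac{\left(1 - i \sqrt{3}\right)^{2}}{5}\right) = 8 + \frac{p}{5} + \frac{\left(1 - i \sqrt{3}\right)^{2}}{5}$)
$1551 + P{\left(T{\left(-3 \right)} \right)} k{\left(38 \right)} = 1551 + \left(\frac{38}{5} + \frac{1}{5} \left(- \frac{5}{3}\right) - \frac{2 i \sqrt{3}}{5}\right) 35 = 1551 + \left(\frac{38}{5} - \frac{1}{3} - \frac{2 i \sqrt{3}}{5}\right) 35 = 1551 + \left(\frac{109}{15} - \frac{2 i \sqrt{3}}{5}\right) 35 = 1551 + \left(\frac{763}{3} - 14 i \sqrt{3}\right) = \frac{5416}{3} - 14 i \sqrt{3}$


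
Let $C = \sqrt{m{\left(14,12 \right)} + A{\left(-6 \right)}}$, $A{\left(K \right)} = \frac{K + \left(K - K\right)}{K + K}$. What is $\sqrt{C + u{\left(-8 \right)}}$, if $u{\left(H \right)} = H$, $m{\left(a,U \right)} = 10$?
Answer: $\frac{\sqrt{-32 + 2 \sqrt{42}}}{2} \approx 2.1817 i$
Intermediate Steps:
$A{\left(K \right)} = \frac{1}{2}$ ($A{\left(K \right)} = \frac{K + 0}{2 K} = K \frac{1}{2 K} = \frac{1}{2}$)
$C = \frac{\sqrt{42}}{2}$ ($C = \sqrt{10 + \frac{1}{2}} = \sqrt{\frac{21}{2}} = \frac{\sqrt{42}}{2} \approx 3.2404$)
$\sqrt{C + u{\left(-8 \right)}} = \sqrt{\frac{\sqrt{42}}{2} - 8} = \sqrt{-8 + \frac{\sqrt{42}}{2}}$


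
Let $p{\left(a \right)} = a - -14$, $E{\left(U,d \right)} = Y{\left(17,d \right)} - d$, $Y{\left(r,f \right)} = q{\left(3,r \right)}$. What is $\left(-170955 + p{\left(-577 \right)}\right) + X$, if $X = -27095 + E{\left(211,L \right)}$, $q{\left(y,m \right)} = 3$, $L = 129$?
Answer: $-198739$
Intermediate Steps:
$Y{\left(r,f \right)} = 3$
$E{\left(U,d \right)} = 3 - d$
$p{\left(a \right)} = 14 + a$ ($p{\left(a \right)} = a + 14 = 14 + a$)
$X = -27221$ ($X = -27095 + \left(3 - 129\right) = -27095 - 126 = -27221$)
$\left(-170955 + p{\left(-577 \right)}\right) + X = \left(-170955 + \left(14 - 577\right)\right) - 27221 = \left(-170955 - 563\right) - 27221 = -171518 - 27221 = -198739$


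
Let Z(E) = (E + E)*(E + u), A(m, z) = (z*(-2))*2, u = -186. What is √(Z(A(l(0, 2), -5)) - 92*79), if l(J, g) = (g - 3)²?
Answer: 2*I*√3477 ≈ 117.93*I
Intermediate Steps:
l(J, g) = (-3 + g)²
A(m, z) = -4*z (A(m, z) = -2*z*2 = -4*z)
Z(E) = 2*E*(-186 + E) (Z(E) = (E + E)*(E - 186) = (2*E)*(-186 + E) = 2*E*(-186 + E))
√(Z(A(l(0, 2), -5)) - 92*79) = √(2*(-4*(-5))*(-186 - 4*(-5)) - 92*79) = √(2*20*(-186 + 20) - 7268) = √(2*20*(-166) - 7268) = √(-6640 - 7268) = √(-13908) = 2*I*√3477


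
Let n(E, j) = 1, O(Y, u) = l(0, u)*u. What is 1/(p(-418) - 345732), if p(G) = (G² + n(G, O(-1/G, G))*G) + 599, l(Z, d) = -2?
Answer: -1/170827 ≈ -5.8539e-6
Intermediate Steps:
O(Y, u) = -2*u
p(G) = 599 + G + G² (p(G) = (G² + 1*G) + 599 = (G² + G) + 599 = (G + G²) + 599 = 599 + G + G²)
1/(p(-418) - 345732) = 1/((599 - 418 + (-418)²) - 345732) = 1/((599 - 418 + 174724) - 345732) = 1/(174905 - 345732) = 1/(-170827) = -1/170827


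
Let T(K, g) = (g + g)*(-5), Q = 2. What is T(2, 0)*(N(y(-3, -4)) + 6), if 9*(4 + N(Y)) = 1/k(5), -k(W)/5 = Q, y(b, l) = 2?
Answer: 0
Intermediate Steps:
k(W) = -10 (k(W) = -5*2 = -10)
T(K, g) = -10*g (T(K, g) = (2*g)*(-5) = -10*g)
N(Y) = -361/90 (N(Y) = -4 + (⅑)/(-10) = -4 + (⅑)*(-⅒) = -4 - 1/90 = -361/90)
T(2, 0)*(N(y(-3, -4)) + 6) = (-10*0)*(-361/90 + 6) = 0*(179/90) = 0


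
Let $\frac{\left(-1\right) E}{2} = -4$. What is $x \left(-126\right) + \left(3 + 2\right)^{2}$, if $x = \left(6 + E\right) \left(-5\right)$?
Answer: $8845$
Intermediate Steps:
$E = 8$ ($E = \left(-2\right) \left(-4\right) = 8$)
$x = -70$ ($x = \left(6 + 8\right) \left(-5\right) = 14 \left(-5\right) = -70$)
$x \left(-126\right) + \left(3 + 2\right)^{2} = \left(-70\right) \left(-126\right) + \left(3 + 2\right)^{2} = 8820 + 5^{2} = 8820 + 25 = 8845$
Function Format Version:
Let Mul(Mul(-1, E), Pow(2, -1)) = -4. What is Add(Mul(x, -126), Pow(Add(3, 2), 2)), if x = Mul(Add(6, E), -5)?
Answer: 8845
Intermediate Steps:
E = 8 (E = Mul(-2, -4) = 8)
x = -70 (x = Mul(Add(6, 8), -5) = Mul(14, -5) = -70)
Add(Mul(x, -126), Pow(Add(3, 2), 2)) = Add(Mul(-70, -126), Pow(Add(3, 2), 2)) = Add(8820, Pow(5, 2)) = Add(8820, 25) = 8845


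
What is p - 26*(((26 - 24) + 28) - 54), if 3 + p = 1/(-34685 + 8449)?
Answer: 16292555/26236 ≈ 621.00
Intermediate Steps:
p = -78709/26236 (p = -3 + 1/(-34685 + 8449) = -3 + 1/(-26236) = -3 - 1/26236 = -78709/26236 ≈ -3.0000)
p - 26*(((26 - 24) + 28) - 54) = -78709/26236 - 26*(((26 - 24) + 28) - 54) = -78709/26236 - 26*((2 + 28) - 54) = -78709/26236 - 26*(30 - 54) = -78709/26236 - 26*(-24) = -78709/26236 + 624 = 16292555/26236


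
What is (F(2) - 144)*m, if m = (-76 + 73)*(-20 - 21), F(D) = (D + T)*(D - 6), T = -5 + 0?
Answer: -16236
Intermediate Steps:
T = -5
F(D) = (-6 + D)*(-5 + D) (F(D) = (D - 5)*(D - 6) = (-5 + D)*(-6 + D) = (-6 + D)*(-5 + D))
m = 123 (m = -3*(-41) = 123)
(F(2) - 144)*m = ((30 + 2² - 11*2) - 144)*123 = ((30 + 4 - 22) - 144)*123 = (12 - 144)*123 = -132*123 = -16236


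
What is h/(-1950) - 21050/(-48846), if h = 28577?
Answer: -225804107/15874950 ≈ -14.224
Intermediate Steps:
h/(-1950) - 21050/(-48846) = 28577/(-1950) - 21050/(-48846) = 28577*(-1/1950) - 21050*(-1/48846) = -28577/1950 + 10525/24423 = -225804107/15874950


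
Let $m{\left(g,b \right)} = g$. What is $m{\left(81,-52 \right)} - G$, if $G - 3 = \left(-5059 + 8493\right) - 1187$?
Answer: $-2169$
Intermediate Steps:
$G = 2250$ ($G = 3 + \left(\left(-5059 + 8493\right) - 1187\right) = 3 + \left(3434 - 1187\right) = 3 + 2247 = 2250$)
$m{\left(81,-52 \right)} - G = 81 - 2250 = -2169$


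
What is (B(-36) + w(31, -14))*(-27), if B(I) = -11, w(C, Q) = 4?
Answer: 189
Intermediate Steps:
(B(-36) + w(31, -14))*(-27) = (-11 + 4)*(-27) = -7*(-27) = 189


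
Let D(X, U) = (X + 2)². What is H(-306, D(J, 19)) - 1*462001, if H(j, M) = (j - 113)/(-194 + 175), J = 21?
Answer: -8777600/19 ≈ -4.6198e+5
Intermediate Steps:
D(X, U) = (2 + X)²
H(j, M) = 113/19 - j/19 (H(j, M) = (-113 + j)/(-19) = (-113 + j)*(-1/19) = 113/19 - j/19)
H(-306, D(J, 19)) - 1*462001 = (113/19 - 1/19*(-306)) - 1*462001 = (113/19 + 306/19) - 462001 = 419/19 - 462001 = -8777600/19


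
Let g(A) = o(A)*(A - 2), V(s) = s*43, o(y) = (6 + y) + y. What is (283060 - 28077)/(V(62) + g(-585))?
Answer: 254983/685934 ≈ 0.37173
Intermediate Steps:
o(y) = 6 + 2*y
V(s) = 43*s
g(A) = (-2 + A)*(6 + 2*A) (g(A) = (6 + 2*A)*(A - 2) = (6 + 2*A)*(-2 + A) = (-2 + A)*(6 + 2*A))
(283060 - 28077)/(V(62) + g(-585)) = (283060 - 28077)/(43*62 + 2*(-2 - 585)*(3 - 585)) = 254983/(2666 + 2*(-587)*(-582)) = 254983/(2666 + 683268) = 254983/685934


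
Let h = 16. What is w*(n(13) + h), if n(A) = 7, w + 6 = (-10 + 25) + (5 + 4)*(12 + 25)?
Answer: 7866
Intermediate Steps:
w = 342 (w = -6 + ((-10 + 25) + (5 + 4)*(12 + 25)) = -6 + (15 + 9*37) = -6 + (15 + 333) = -6 + 348 = 342)
w*(n(13) + h) = 342*(7 + 16) = 342*23 = 7866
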